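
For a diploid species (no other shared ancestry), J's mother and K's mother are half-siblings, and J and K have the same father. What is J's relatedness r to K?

0.3125

Independent pedigree routes through distinct common ancestors add.
J and K are related in two ways: half first cousins through their mothers (r = 1/16) and half-sibs through their shared father (r = 1/4).
r = 1/16 + 1/4 = 5/16 = 0.3125.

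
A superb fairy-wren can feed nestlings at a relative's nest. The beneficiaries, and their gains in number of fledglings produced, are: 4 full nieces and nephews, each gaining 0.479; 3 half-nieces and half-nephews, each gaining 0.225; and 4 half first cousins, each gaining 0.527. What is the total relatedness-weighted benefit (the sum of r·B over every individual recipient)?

0.695125

r to a full niece or nephew = 1/4 (full aunt/uncle↔niece/nephew: two paths of length 3 through the shared grandparent pair: r = 2·(1/2)^3 = 1/4).
r to a half-niece or half-nephew = 1/8 (half-aunt/uncle↔niece/nephew: one path of length 3: r = (1/2)^3 = 1/8).
r to a half first cousin = 1/16 (half first cousins share one grandparent — one path of length 4: r = (1/2)^4 = 1/16).
Summing one r·B term per recipient: 4·0.25·0.479 + 3·0.125·0.225 + 4·0.0625·0.527 = 0.695125.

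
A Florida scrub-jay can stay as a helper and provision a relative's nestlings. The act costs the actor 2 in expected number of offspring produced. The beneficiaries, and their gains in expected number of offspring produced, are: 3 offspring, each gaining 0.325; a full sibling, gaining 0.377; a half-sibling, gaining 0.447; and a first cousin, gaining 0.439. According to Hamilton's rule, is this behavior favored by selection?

No

Hamilton's rule: the trait is favored when the sum of r·B over every recipient exceeds the actor's cost C.
r to an offspring = 0.5 (one parent–offspring link: r = (1/2)^1 = 1/2).
r to a full sibling = 1/2 (full sibs share both parents — two paths of length 2: r = 2·(1/2)^2 = 1/2).
r to a half-sibling = 0.25 (half-sibs share one parent — one path of length 2: r = (1/2)^2 = 1/4).
r to a first cousin = 1/8 (first cousins share one grandparent pair — two paths of length 4: r = 2·(1/2)^4 = 1/8).
Summing one r·B term per recipient: 3·0.5·0.325 + 1·0.5·0.377 + 1·0.25·0.447 + 1·0.125·0.439 = 0.842625.
0.842625 < 2: the indirect benefit is less than the cost.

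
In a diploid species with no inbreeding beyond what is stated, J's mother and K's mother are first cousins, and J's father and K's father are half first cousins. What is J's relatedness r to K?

Independent pedigree routes through distinct common ancestors add.
J and K are related in two ways: second cousins through their mothers (r = 1/32) and half second cousins through their fathers (r = 1/64).
r = 1/32 + 1/64 = 3/64 = 0.046875.

0.046875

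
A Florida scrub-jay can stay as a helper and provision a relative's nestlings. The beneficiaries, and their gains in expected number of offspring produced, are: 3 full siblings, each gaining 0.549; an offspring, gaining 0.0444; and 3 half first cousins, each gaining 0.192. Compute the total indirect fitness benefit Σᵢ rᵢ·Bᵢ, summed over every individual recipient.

r to a full sibling = 1/2 (full sibs share both parents — two paths of length 2: r = 2·(1/2)^2 = 1/2).
r to an offspring = 1/2 (one parent–offspring link: r = (1/2)^1 = 1/2).
r to a half first cousin = 1/16 (half first cousins share one grandparent — one path of length 4: r = (1/2)^4 = 1/16).
Summing one r·B term per recipient: 3·0.5·0.549 + 1·0.5·0.0444 + 3·0.0625·0.192 = 0.8817.

0.8817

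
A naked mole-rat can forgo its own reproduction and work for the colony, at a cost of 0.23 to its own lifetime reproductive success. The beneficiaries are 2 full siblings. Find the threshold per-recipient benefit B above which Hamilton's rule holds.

r to a full sibling = 0.5 (full sibs share both parents — two paths of length 2: r = 2·(1/2)^2 = 1/2).
Hamilton's rule with n recipients of equal r: n·r·B > C, so B > C/(n·r) = 0.23/(2·0.5) = 0.23.

0.23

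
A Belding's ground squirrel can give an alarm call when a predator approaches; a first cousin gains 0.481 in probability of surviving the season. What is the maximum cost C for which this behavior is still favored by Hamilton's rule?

0.060125

r to a first cousin = 1/8 (first cousins share one grandparent pair — two paths of length 4: r = 2·(1/2)^4 = 1/8).
Hamilton's rule: n·r·B > C, so the trait is favored while C < n·r·B = 1·0.125·0.481 = 0.060125.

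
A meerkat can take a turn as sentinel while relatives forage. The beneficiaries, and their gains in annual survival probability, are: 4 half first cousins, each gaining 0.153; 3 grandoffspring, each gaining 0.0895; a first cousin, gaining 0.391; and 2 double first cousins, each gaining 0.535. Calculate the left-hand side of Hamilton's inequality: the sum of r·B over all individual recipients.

r to a half first cousin = 0.0625 (half first cousins share one grandparent — one path of length 4: r = (1/2)^4 = 1/16).
r to a grandoffspring = 0.25 (two parent–offspring links: r = (1/2)^2 = 1/4).
r to a first cousin = 1/8 (first cousins share one grandparent pair — two paths of length 4: r = 2·(1/2)^4 = 1/8).
r to a double first cousin = 0.25 (double first cousins share both grandparent pairs — four paths of length 4: r = 4·(1/2)^4 = 1/4).
Summing one r·B term per recipient: 4·0.0625·0.153 + 3·0.25·0.0895 + 1·0.125·0.391 + 2·0.25·0.535 = 0.42175.

0.42175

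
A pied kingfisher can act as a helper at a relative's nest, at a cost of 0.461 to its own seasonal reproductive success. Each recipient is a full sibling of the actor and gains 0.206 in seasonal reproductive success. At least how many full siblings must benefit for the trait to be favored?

5

r to a full sibling = 0.5 (full sibs share both parents — two paths of length 2: r = 2·(1/2)^2 = 1/2).
Hamilton's rule: n·r·B > C  ⇒  n > C/(r·B) = 0.461/(0.5·0.206) = 4.476.
The smallest integer exceeding 4.476 is 5.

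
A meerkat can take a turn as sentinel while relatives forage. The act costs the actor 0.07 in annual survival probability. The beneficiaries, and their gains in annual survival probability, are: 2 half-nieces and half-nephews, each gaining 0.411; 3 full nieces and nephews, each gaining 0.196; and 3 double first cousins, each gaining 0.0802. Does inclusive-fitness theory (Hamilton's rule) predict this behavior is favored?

Yes

Hamilton's rule: the trait is favored when the sum of r·B over every recipient exceeds the actor's cost C.
r to a half-niece or half-nephew = 1/8 (half-aunt/uncle↔niece/nephew: one path of length 3: r = (1/2)^3 = 1/8).
r to a full niece or nephew = 1/4 (full aunt/uncle↔niece/nephew: two paths of length 3 through the shared grandparent pair: r = 2·(1/2)^3 = 1/4).
r to a double first cousin = 0.25 (double first cousins share both grandparent pairs — four paths of length 4: r = 4·(1/2)^4 = 1/4).
Summing one r·B term per recipient: 2·0.125·0.411 + 3·0.25·0.196 + 3·0.25·0.0802 = 0.3099.
0.3099 > 0.07: the indirect benefit exceeds the cost.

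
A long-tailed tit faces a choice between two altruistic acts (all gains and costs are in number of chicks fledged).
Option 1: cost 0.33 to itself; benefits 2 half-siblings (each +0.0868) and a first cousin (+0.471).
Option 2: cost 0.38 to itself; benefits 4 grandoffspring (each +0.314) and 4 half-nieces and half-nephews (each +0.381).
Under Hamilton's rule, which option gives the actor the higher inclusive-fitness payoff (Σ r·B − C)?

Option 1: r to a half-sibling = 0.25.
Option 1: r to a first cousin = 0.125.
Option 1: Σ r·B − C = (2·0.25·0.0868 + 1·0.125·0.471) − 0.33 = -0.227725.
Option 2: r to a grandoffspring = 0.25.
Option 2: r to a half-niece or half-nephew = 0.125.
Option 2: Σ r·B − C = (4·0.25·0.314 + 4·0.125·0.381) − 0.38 = 0.1245.
Option 2 has the higher net inclusive-fitness payoff.

Option 2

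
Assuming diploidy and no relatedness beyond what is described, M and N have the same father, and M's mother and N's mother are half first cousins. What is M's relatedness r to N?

0.265625

Independent pedigree routes through distinct common ancestors add.
M and N are related in two ways: half-sibs through their shared father (r = 1/4) and half second cousins through their mothers (r = 1/64).
r = 1/4 + 1/64 = 0.265625.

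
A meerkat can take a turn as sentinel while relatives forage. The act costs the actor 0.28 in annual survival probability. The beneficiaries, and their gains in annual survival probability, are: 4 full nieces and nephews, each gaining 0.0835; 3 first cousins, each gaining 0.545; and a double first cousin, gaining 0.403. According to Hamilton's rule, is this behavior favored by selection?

Hamilton's rule: the trait is favored when the sum of r·B over every recipient exceeds the actor's cost C.
r to a full niece or nephew = 1/4 (full aunt/uncle↔niece/nephew: two paths of length 3 through the shared grandparent pair: r = 2·(1/2)^3 = 1/4).
r to a first cousin = 1/8 (first cousins share one grandparent pair — two paths of length 4: r = 2·(1/2)^4 = 1/8).
r to a double first cousin = 1/4 (double first cousins share both grandparent pairs — four paths of length 4: r = 4·(1/2)^4 = 1/4).
Summing one r·B term per recipient: 4·0.25·0.0835 + 3·0.125·0.545 + 1·0.25·0.403 = 0.388625.
0.388625 > 0.28: the indirect benefit exceeds the cost.

Yes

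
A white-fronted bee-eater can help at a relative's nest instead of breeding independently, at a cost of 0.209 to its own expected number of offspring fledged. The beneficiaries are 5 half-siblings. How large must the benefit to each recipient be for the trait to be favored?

0.1672

r to a half-sibling = 1/4 (half-sibs share one parent — one path of length 2: r = (1/2)^2 = 1/4).
Hamilton's rule with n recipients of equal r: n·r·B > C, so B > C/(n·r) = 0.209/(5·0.25) = 0.1672.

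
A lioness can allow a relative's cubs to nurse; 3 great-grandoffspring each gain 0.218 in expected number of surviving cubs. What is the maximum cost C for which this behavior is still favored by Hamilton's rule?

0.08175

r to a great-grandoffspring = 0.125 (three parent–offspring links: r = (1/2)^3 = 1/8).
Hamilton's rule: n·r·B > C, so the trait is favored while C < n·r·B = 3·0.125·0.218 = 0.08175.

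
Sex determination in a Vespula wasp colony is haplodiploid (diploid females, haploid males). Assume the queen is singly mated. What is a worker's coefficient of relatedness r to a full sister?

0.75

Haplodiploid full sisters inherit their father's entire haploid genome identically (contributing 1/2) and on average half of their mother's contribution (1/2 · 1/2 = 1/4); r = 1/2 + 1/4 = 3/4.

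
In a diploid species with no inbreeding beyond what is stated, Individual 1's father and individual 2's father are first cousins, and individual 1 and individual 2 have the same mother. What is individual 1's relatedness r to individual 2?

With two independent routes of shared ancestry, r is the sum of the two contributions.
Individual 1 and individual 2 are related in two ways: second cousins through their fathers (r = 1/32) and half-sibs through their shared mother (r = 1/4).
r = 1/32 + 1/4 = 9/32 = 0.28125.

0.28125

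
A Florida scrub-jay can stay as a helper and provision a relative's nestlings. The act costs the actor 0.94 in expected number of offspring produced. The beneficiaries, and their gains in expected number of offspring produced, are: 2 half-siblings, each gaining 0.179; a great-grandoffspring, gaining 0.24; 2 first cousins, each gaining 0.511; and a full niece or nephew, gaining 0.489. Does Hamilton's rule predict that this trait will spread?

No

Hamilton's rule: the trait is favored when the sum of r·B over every recipient exceeds the actor's cost C.
r to a half-sibling = 1/4 (half-sibs share one parent — one path of length 2: r = (1/2)^2 = 1/4).
r to a great-grandoffspring = 1/8 (three parent–offspring links: r = (1/2)^3 = 1/8).
r to a first cousin = 1/8 (first cousins share one grandparent pair — two paths of length 4: r = 2·(1/2)^4 = 1/8).
r to a full niece or nephew = 0.25 (full aunt/uncle↔niece/nephew: two paths of length 3 through the shared grandparent pair: r = 2·(1/2)^3 = 1/4).
Summing one r·B term per recipient: 2·0.25·0.179 + 1·0.125·0.24 + 2·0.125·0.511 + 1·0.25·0.489 = 0.3695.
0.3695 < 0.94: the indirect benefit is less than the cost.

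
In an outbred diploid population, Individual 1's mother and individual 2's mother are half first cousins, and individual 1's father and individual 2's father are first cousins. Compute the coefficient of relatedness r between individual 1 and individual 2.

0.046875

With two independent routes of shared ancestry, r is the sum of the two contributions.
Individual 1 and individual 2 are related in two ways: half second cousins through their mothers (r = 1/64) and second cousins through their fathers (r = 1/32).
r = 1/64 + 1/32 = 0.046875.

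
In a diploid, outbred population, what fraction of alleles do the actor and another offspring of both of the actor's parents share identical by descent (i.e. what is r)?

Each parent–offspring link contributes a factor of 1/2, and independent paths through distinct common ancestors add.
Full sibs share both parents — two paths of length 2: r = 2·(1/2)^2 = 1/2.

0.5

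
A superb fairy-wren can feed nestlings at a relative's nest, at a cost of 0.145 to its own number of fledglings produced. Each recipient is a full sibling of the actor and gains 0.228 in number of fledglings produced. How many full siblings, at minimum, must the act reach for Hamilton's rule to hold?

r to a full sibling = 1/2 (full sibs share both parents — two paths of length 2: r = 2·(1/2)^2 = 1/2).
Hamilton's rule: n·r·B > C  ⇒  n > C/(r·B) = 0.145/(0.5·0.228) = 1.272.
The smallest integer exceeding 1.272 is 2.

2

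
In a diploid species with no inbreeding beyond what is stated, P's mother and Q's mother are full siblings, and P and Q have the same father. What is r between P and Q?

Wright's path rule: contributions from independent ancestry routes add.
P and Q are related in two ways: first cousins through their mothers (r = 1/8) and half-sibs through their shared father (r = 1/4).
r = 1/8 + 1/4 = 0.375.

0.375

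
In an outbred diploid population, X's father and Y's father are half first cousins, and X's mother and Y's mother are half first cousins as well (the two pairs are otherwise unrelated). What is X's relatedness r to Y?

0.03125

Wright's path rule: contributions from independent ancestry routes add.
X and Y are related in two ways: half second cousins through their fathers (r = 1/64) and half second cousins through their mothers (r = 1/64).
r = 1/64 + 1/64 = 1/32 = 0.03125.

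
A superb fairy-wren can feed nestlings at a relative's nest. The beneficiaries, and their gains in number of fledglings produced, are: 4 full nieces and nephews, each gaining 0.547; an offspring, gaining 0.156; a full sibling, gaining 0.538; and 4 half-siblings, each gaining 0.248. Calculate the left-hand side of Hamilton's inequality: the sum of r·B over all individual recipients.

1.142

r to a full niece or nephew = 0.25 (full aunt/uncle↔niece/nephew: two paths of length 3 through the shared grandparent pair: r = 2·(1/2)^3 = 1/4).
r to an offspring = 0.5 (one parent–offspring link: r = (1/2)^1 = 1/2).
r to a full sibling = 0.5 (full sibs share both parents — two paths of length 2: r = 2·(1/2)^2 = 1/2).
r to a half-sibling = 0.25 (half-sibs share one parent — one path of length 2: r = (1/2)^2 = 1/4).
Summing one r·B term per recipient: 4·0.25·0.547 + 1·0.5·0.156 + 1·0.5·0.538 + 4·0.25·0.248 = 1.142.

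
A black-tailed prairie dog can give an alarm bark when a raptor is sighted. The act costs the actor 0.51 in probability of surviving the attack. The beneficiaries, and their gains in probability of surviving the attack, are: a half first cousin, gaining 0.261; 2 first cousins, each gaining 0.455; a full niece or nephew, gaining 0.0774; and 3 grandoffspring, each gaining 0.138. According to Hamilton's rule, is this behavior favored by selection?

No

Hamilton's rule: the trait is favored when the sum of r·B over every recipient exceeds the actor's cost C.
r to a half first cousin = 0.0625 (half first cousins share one grandparent — one path of length 4: r = (1/2)^4 = 1/16).
r to a first cousin = 0.125 (first cousins share one grandparent pair — two paths of length 4: r = 2·(1/2)^4 = 1/8).
r to a full niece or nephew = 0.25 (full aunt/uncle↔niece/nephew: two paths of length 3 through the shared grandparent pair: r = 2·(1/2)^3 = 1/4).
r to a grandoffspring = 1/4 (two parent–offspring links: r = (1/2)^2 = 1/4).
Summing one r·B term per recipient: 1·0.0625·0.261 + 2·0.125·0.455 + 1·0.25·0.0774 + 3·0.25·0.138 = 0.2529125.
0.2529125 < 0.51: the indirect benefit is less than the cost.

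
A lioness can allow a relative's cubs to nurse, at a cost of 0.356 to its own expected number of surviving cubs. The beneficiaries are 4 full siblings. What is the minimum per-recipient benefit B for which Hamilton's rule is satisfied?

0.178

r to a full sibling = 1/2 (full sibs share both parents — two paths of length 2: r = 2·(1/2)^2 = 1/2).
Hamilton's rule with n recipients of equal r: n·r·B > C, so B > C/(n·r) = 0.356/(4·0.5) = 0.178.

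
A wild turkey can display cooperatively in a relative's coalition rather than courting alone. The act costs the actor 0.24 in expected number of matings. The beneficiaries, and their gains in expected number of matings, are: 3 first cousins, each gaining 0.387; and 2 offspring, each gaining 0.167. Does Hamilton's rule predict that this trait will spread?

Yes

Hamilton's rule: the trait is favored when the sum of r·B over every recipient exceeds the actor's cost C.
r to a first cousin = 1/8 (first cousins share one grandparent pair — two paths of length 4: r = 2·(1/2)^4 = 1/8).
r to an offspring = 1/2 (one parent–offspring link: r = (1/2)^1 = 1/2).
Summing one r·B term per recipient: 3·0.125·0.387 + 2·0.5·0.167 = 0.312125.
0.312125 > 0.24: the indirect benefit exceeds the cost.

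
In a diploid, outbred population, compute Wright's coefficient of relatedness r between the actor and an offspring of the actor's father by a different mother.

Each parent–offspring link contributes a factor of 1/2, and independent paths through distinct common ancestors add.
Half-sibs share one parent — one path of length 2: r = (1/2)^2 = 1/4.

0.25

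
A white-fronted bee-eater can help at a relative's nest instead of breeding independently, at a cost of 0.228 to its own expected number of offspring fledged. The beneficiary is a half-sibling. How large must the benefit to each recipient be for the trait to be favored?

r to a half-sibling = 0.25 (half-sibs share one parent — one path of length 2: r = (1/2)^2 = 1/4).
Hamilton's rule with n recipients of equal r: n·r·B > C, so B > C/(n·r) = 0.228/(1·0.25) = 0.912.

0.912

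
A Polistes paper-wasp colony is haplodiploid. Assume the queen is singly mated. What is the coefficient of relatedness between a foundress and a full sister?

0.75

Haplodiploid full sisters inherit their father's entire haploid genome identically (contributing 1/2) and on average half of their mother's contribution (1/2 · 1/2 = 1/4); r = 1/2 + 1/4 = 3/4.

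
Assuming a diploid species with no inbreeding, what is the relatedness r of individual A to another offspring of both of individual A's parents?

0.5

Each parent–offspring link contributes a factor of 1/2, and independent paths through distinct common ancestors add.
Full sibs share both parents — two paths of length 2: r = 2·(1/2)^2 = 1/2.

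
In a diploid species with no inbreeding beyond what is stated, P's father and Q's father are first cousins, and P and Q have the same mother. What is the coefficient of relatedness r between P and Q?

Wright's path rule: contributions from independent ancestry routes add.
P and Q are related in two ways: second cousins through their fathers (r = 1/32) and half-sibs through their shared mother (r = 1/4).
r = 1/32 + 1/4 = 9/32 = 0.28125.

0.28125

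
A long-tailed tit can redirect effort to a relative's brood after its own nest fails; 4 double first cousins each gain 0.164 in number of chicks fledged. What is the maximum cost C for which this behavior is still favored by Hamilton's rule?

0.164

r to a double first cousin = 0.25 (double first cousins share both grandparent pairs — four paths of length 4: r = 4·(1/2)^4 = 1/4).
Hamilton's rule: n·r·B > C, so the trait is favored while C < n·r·B = 4·0.25·0.164 = 0.164.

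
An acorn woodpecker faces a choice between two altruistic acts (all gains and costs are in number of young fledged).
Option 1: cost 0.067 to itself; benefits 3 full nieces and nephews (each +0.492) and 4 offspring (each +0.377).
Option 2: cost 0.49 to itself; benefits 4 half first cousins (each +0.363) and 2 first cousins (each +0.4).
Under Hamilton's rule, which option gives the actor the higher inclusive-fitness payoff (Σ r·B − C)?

Option 1

Option 1: r to a full niece or nephew = 0.25.
Option 1: r to an offspring = 0.5.
Option 1: Σ r·B − C = (3·0.25·0.492 + 4·0.5·0.377) − 0.067 = 1.056.
Option 2: r to a half first cousin = 0.0625.
Option 2: r to a first cousin = 0.125.
Option 2: Σ r·B − C = (4·0.0625·0.363 + 2·0.125·0.4) − 0.49 = -0.29925.
Option 1 has the higher net inclusive-fitness payoff.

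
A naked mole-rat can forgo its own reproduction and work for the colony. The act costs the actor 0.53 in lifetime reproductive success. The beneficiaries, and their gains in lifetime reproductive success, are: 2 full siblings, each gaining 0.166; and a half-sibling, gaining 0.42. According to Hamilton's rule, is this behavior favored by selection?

Hamilton's rule: the trait is favored when the sum of r·B over every recipient exceeds the actor's cost C.
r to a full sibling = 0.5 (full sibs share both parents — two paths of length 2: r = 2·(1/2)^2 = 1/2).
r to a half-sibling = 0.25 (half-sibs share one parent — one path of length 2: r = (1/2)^2 = 1/4).
Summing one r·B term per recipient: 2·0.5·0.166 + 1·0.25·0.42 = 0.271.
0.271 < 0.53: the indirect benefit is less than the cost.

No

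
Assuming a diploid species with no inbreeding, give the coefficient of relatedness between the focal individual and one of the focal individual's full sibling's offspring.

Each parent–offspring link contributes a factor of 1/2, and independent paths through distinct common ancestors add.
Full aunt/uncle↔niece/nephew: two paths of length 3 through the shared grandparent pair: r = 2·(1/2)^3 = 1/4.

0.25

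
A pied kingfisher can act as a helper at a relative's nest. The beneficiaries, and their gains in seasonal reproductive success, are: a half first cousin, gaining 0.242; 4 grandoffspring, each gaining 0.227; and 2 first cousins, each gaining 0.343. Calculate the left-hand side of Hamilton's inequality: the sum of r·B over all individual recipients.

0.327875

r to a half first cousin = 1/16 (half first cousins share one grandparent — one path of length 4: r = (1/2)^4 = 1/16).
r to a grandoffspring = 0.25 (two parent–offspring links: r = (1/2)^2 = 1/4).
r to a first cousin = 0.125 (first cousins share one grandparent pair — two paths of length 4: r = 2·(1/2)^4 = 1/8).
Summing one r·B term per recipient: 1·0.0625·0.242 + 4·0.25·0.227 + 2·0.125·0.343 = 0.327875.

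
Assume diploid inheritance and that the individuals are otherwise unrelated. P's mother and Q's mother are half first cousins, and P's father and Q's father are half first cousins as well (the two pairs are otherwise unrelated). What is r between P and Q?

Wright's path rule: contributions from independent ancestry routes add.
P and Q are related in two ways: half second cousins through their mothers (r = 1/64) and half second cousins through their fathers (r = 1/64).
r = 1/64 + 1/64 = 1/32 = 0.03125.

0.03125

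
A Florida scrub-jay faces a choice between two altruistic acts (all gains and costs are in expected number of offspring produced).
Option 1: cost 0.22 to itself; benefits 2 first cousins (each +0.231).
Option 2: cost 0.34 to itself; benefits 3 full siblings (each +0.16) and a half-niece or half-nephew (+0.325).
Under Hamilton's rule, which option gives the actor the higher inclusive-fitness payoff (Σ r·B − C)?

Option 2

Option 1: r to a first cousin = 0.125.
Option 1: Σ r·B − C = (2·0.125·0.231) − 0.22 = -0.16225.
Option 2: r to a full sibling = 0.5.
Option 2: r to a half-niece or half-nephew = 0.125.
Option 2: Σ r·B − C = (3·0.5·0.16 + 1·0.125·0.325) − 0.34 = -0.059375.
Option 2 has the higher net inclusive-fitness payoff.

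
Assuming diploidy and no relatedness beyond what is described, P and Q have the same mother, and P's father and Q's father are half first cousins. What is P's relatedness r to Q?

Wright's path rule: contributions from independent ancestry routes add.
P and Q are related in two ways: half-sibs through their shared mother (r = 1/4) and half second cousins through their fathers (r = 1/64).
r = 1/4 + 1/64 = 0.265625.

0.265625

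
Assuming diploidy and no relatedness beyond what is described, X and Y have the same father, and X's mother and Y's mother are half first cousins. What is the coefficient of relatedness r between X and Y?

0.265625

Independent pedigree routes through distinct common ancestors add.
X and Y are related in two ways: half-sibs through their shared father (r = 1/4) and half second cousins through their mothers (r = 1/64).
r = 1/4 + 1/64 = 17/64 = 0.265625.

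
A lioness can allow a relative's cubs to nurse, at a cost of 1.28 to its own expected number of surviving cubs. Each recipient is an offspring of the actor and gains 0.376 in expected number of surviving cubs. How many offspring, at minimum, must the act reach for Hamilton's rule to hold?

7

r to an offspring = 1/2 (one parent–offspring link: r = (1/2)^1 = 1/2).
Hamilton's rule: n·r·B > C  ⇒  n > C/(r·B) = 1.28/(0.5·0.376) = 6.809.
The smallest integer exceeding 6.809 is 7.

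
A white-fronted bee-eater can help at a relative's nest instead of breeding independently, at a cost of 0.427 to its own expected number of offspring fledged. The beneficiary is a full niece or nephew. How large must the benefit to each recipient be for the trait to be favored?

1.708

r to a full niece or nephew = 1/4 (full aunt/uncle↔niece/nephew: two paths of length 3 through the shared grandparent pair: r = 2·(1/2)^3 = 1/4).
Hamilton's rule with n recipients of equal r: n·r·B > C, so B > C/(n·r) = 0.427/(1·0.25) = 1.708.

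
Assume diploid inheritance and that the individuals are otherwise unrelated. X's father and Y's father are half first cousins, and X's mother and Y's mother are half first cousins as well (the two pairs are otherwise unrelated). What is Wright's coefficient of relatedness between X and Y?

With two independent routes of shared ancestry, r is the sum of the two contributions.
X and Y are related in two ways: half second cousins through their fathers (r = 1/64) and half second cousins through their mothers (r = 1/64).
r = 1/64 + 1/64 = 0.03125.

0.03125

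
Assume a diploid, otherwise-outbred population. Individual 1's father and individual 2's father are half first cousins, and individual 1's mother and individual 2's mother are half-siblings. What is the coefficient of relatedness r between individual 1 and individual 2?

0.078125

Relatedness sums over independent paths through distinct common ancestors.
Individual 1 and individual 2 are related in two ways: half second cousins through their fathers (r = 1/64) and half first cousins through their mothers (r = 1/16).
r = 1/64 + 1/16 = 0.078125.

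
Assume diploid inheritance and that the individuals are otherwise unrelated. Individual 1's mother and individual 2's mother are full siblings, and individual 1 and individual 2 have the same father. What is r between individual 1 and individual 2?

0.375

Wright's path rule: contributions from independent ancestry routes add.
Individual 1 and individual 2 are related in two ways: first cousins through their mothers (r = 1/8) and half-sibs through their shared father (r = 1/4).
r = 1/8 + 1/4 = 3/8 = 0.375.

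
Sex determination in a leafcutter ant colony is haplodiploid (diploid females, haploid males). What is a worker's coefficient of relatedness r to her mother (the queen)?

0.5

One meiotic link between diploid queen and diploid daughter: r = 1/2.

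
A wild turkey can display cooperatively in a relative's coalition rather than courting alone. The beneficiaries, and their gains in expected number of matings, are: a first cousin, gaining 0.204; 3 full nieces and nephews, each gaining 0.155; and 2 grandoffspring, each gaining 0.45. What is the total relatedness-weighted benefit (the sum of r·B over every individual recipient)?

r to a first cousin = 0.125 (first cousins share one grandparent pair — two paths of length 4: r = 2·(1/2)^4 = 1/8).
r to a full niece or nephew = 1/4 (full aunt/uncle↔niece/nephew: two paths of length 3 through the shared grandparent pair: r = 2·(1/2)^3 = 1/4).
r to a grandoffspring = 0.25 (two parent–offspring links: r = (1/2)^2 = 1/4).
Summing one r·B term per recipient: 1·0.125·0.204 + 3·0.25·0.155 + 2·0.25·0.45 = 0.36675.

0.36675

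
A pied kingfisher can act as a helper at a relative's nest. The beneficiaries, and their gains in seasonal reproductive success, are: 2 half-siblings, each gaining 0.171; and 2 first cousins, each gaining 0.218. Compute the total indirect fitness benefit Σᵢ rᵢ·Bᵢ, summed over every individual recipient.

0.14

r to a half-sibling = 0.25 (half-sibs share one parent — one path of length 2: r = (1/2)^2 = 1/4).
r to a first cousin = 1/8 (first cousins share one grandparent pair — two paths of length 4: r = 2·(1/2)^4 = 1/8).
Summing one r·B term per recipient: 2·0.25·0.171 + 2·0.125·0.218 = 0.14.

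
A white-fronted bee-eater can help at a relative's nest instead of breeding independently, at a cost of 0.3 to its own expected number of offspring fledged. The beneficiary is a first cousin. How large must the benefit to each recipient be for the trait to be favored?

2.4

r to a first cousin = 1/8 (first cousins share one grandparent pair — two paths of length 4: r = 2·(1/2)^4 = 1/8).
Hamilton's rule with n recipients of equal r: n·r·B > C, so B > C/(n·r) = 0.3/(1·0.125) = 2.4.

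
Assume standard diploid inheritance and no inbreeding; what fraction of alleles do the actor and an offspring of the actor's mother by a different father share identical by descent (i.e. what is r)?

0.25

Each parent–offspring link contributes a factor of 1/2, and independent paths through distinct common ancestors add.
Half-sibs share one parent — one path of length 2: r = (1/2)^2 = 1/4.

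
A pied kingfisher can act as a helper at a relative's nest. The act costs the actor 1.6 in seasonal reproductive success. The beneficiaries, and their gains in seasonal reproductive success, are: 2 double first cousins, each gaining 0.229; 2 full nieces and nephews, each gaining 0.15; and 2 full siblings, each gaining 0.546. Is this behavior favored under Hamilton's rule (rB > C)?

No

Hamilton's rule: the trait is favored when the sum of r·B over every recipient exceeds the actor's cost C.
r to a double first cousin = 1/4 (double first cousins share both grandparent pairs — four paths of length 4: r = 4·(1/2)^4 = 1/4).
r to a full niece or nephew = 0.25 (full aunt/uncle↔niece/nephew: two paths of length 3 through the shared grandparent pair: r = 2·(1/2)^3 = 1/4).
r to a full sibling = 0.5 (full sibs share both parents — two paths of length 2: r = 2·(1/2)^2 = 1/2).
Summing one r·B term per recipient: 2·0.25·0.229 + 2·0.25·0.15 + 2·0.5·0.546 = 0.7355.
0.7355 < 1.6: the indirect benefit is less than the cost.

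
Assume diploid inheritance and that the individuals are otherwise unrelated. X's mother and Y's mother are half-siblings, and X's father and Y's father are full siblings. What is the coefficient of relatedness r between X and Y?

Wright's path rule: contributions from independent ancestry routes add.
X and Y are related in two ways: half first cousins through their mothers (r = 1/16) and first cousins through their fathers (r = 1/8).
r = 1/16 + 1/8 = 3/16 = 0.1875.

0.1875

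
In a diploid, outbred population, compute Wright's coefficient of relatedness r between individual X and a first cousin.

Each parent–offspring link contributes a factor of 1/2, and independent paths through distinct common ancestors add.
First cousins share one grandparent pair — two paths of length 4: r = 2·(1/2)^4 = 1/8.

0.125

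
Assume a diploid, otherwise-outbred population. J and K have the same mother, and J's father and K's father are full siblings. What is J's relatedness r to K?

0.375

Independent pedigree routes through distinct common ancestors add.
J and K are related in two ways: half-sibs through their shared mother (r = 1/4) and first cousins through their fathers (r = 1/8).
r = 1/4 + 1/8 = 0.375.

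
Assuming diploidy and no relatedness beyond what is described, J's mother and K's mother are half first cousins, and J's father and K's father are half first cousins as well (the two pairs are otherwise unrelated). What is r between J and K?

0.03125

Independent pedigree routes through distinct common ancestors add.
J and K are related in two ways: half second cousins through their mothers (r = 1/64) and half second cousins through their fathers (r = 1/64).
r = 1/64 + 1/64 = 1/32 = 0.03125.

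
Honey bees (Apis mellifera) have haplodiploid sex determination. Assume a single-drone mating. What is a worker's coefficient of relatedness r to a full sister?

Haplodiploid full sisters inherit their father's entire haploid genome identically (contributing 1/2) and on average half of their mother's contribution (1/2 · 1/2 = 1/4); r = 1/2 + 1/4 = 3/4.

0.75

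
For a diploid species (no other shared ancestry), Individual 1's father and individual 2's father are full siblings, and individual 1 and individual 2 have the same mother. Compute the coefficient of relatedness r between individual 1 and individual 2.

Independent pedigree routes through distinct common ancestors add.
Individual 1 and individual 2 are related in two ways: first cousins through their fathers (r = 1/8) and half-sibs through their shared mother (r = 1/4).
r = 1/8 + 1/4 = 0.375.

0.375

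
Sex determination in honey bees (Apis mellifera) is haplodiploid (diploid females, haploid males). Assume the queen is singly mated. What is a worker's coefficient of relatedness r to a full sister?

Haplodiploid full sisters inherit their father's entire haploid genome identically (contributing 1/2) and on average half of their mother's contribution (1/2 · 1/2 = 1/4); r = 1/2 + 1/4 = 3/4.

0.75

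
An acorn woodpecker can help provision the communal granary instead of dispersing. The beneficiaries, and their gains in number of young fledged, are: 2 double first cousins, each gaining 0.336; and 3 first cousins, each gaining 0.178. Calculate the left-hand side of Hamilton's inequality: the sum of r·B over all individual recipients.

r to a double first cousin = 1/4 (double first cousins share both grandparent pairs — four paths of length 4: r = 4·(1/2)^4 = 1/4).
r to a first cousin = 1/8 (first cousins share one grandparent pair — two paths of length 4: r = 2·(1/2)^4 = 1/8).
Summing one r·B term per recipient: 2·0.25·0.336 + 3·0.125·0.178 = 0.23475.

0.23475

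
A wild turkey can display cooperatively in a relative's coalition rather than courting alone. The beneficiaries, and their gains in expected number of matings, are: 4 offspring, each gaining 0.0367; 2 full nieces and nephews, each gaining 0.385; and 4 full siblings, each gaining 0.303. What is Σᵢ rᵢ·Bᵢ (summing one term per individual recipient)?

r to an offspring = 1/2 (one parent–offspring link: r = (1/2)^1 = 1/2).
r to a full niece or nephew = 1/4 (full aunt/uncle↔niece/nephew: two paths of length 3 through the shared grandparent pair: r = 2·(1/2)^3 = 1/4).
r to a full sibling = 1/2 (full sibs share both parents — two paths of length 2: r = 2·(1/2)^2 = 1/2).
Summing one r·B term per recipient: 4·0.5·0.0367 + 2·0.25·0.385 + 4·0.5·0.303 = 0.8719.

0.8719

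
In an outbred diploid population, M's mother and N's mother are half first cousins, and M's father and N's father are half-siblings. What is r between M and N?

0.078125

Wright's path rule: contributions from independent ancestry routes add.
M and N are related in two ways: half second cousins through their mothers (r = 1/64) and half first cousins through their fathers (r = 1/16).
r = 1/64 + 1/16 = 5/64 = 0.078125.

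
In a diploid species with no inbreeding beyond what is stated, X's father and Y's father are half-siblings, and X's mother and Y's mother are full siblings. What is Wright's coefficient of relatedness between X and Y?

0.1875

Independent pedigree routes through distinct common ancestors add.
X and Y are related in two ways: half first cousins through their fathers (r = 1/16) and first cousins through their mothers (r = 1/8).
r = 1/16 + 1/8 = 3/16 = 0.1875.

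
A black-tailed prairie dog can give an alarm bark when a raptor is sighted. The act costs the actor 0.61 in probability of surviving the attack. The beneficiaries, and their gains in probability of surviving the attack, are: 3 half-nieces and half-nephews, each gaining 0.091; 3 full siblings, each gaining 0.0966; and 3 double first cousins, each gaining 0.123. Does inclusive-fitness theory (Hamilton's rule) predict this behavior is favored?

Hamilton's rule: the trait is favored when the sum of r·B over every recipient exceeds the actor's cost C.
r to a half-niece or half-nephew = 1/8 (half-aunt/uncle↔niece/nephew: one path of length 3: r = (1/2)^3 = 1/8).
r to a full sibling = 0.5 (full sibs share both parents — two paths of length 2: r = 2·(1/2)^2 = 1/2).
r to a double first cousin = 0.25 (double first cousins share both grandparent pairs — four paths of length 4: r = 4·(1/2)^4 = 1/4).
Summing one r·B term per recipient: 3·0.125·0.091 + 3·0.5·0.0966 + 3·0.25·0.123 = 0.271275.
0.271275 < 0.61: the indirect benefit is less than the cost.

No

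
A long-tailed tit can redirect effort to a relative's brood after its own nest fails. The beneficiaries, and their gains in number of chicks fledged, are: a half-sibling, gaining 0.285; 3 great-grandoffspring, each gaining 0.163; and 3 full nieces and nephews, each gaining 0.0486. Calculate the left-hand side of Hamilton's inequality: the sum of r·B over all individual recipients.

r to a half-sibling = 0.25 (half-sibs share one parent — one path of length 2: r = (1/2)^2 = 1/4).
r to a great-grandoffspring = 0.125 (three parent–offspring links: r = (1/2)^3 = 1/8).
r to a full niece or nephew = 1/4 (full aunt/uncle↔niece/nephew: two paths of length 3 through the shared grandparent pair: r = 2·(1/2)^3 = 1/4).
Summing one r·B term per recipient: 1·0.25·0.285 + 3·0.125·0.163 + 3·0.25·0.0486 = 0.168825.

0.168825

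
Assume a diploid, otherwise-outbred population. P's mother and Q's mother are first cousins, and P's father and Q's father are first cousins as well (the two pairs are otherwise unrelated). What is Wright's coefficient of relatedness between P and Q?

Independent pedigree routes through distinct common ancestors add.
P and Q are related in two ways: second cousins through their mothers (r = 1/32) and second cousins through their fathers (r = 1/32).
r = 1/32 + 1/32 = 0.0625.

0.0625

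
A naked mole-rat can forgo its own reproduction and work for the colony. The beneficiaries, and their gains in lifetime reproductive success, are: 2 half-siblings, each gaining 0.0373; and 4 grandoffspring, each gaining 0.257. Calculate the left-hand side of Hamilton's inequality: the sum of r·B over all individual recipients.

r to a half-sibling = 0.25 (half-sibs share one parent — one path of length 2: r = (1/2)^2 = 1/4).
r to a grandoffspring = 1/4 (two parent–offspring links: r = (1/2)^2 = 1/4).
Summing one r·B term per recipient: 2·0.25·0.0373 + 4·0.25·0.257 = 0.27565.

0.27565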